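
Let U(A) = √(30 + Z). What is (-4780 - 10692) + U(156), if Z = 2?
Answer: -15472 + 4*√2 ≈ -15466.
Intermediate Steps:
U(A) = 4*√2 (U(A) = √(30 + 2) = √32 = 4*√2)
(-4780 - 10692) + U(156) = (-4780 - 10692) + 4*√2 = -15472 + 4*√2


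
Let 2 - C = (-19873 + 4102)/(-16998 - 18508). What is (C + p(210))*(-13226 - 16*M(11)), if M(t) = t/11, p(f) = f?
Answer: -49733648121/17753 ≈ -2.8014e+6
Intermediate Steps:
M(t) = t/11 (M(t) = t*(1/11) = t/11)
C = 55241/35506 (C = 2 - (-19873 + 4102)/(-16998 - 18508) = 2 - (-15771)/(-35506) = 2 - (-15771)*(-1)/35506 = 2 - 1*15771/35506 = 2 - 15771/35506 = 55241/35506 ≈ 1.5558)
(C + p(210))*(-13226 - 16*M(11)) = (55241/35506 + 210)*(-13226 - 16*11/11) = 7511501*(-13226 - 16*1)/35506 = 7511501*(-13226 - 16)/35506 = (7511501/35506)*(-13242) = -49733648121/17753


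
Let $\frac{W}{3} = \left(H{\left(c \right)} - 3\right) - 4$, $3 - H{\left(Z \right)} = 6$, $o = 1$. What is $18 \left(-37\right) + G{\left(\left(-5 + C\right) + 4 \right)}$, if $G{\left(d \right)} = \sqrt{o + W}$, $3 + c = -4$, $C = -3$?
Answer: $-666 + i \sqrt{29} \approx -666.0 + 5.3852 i$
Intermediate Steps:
$c = -7$ ($c = -3 - 4 = -7$)
$H{\left(Z \right)} = -3$ ($H{\left(Z \right)} = 3 - 6 = -3$)
$W = -30$ ($W = 3 \left(\left(-3 - 3\right) - 4\right) = 3 \left(-6 - 4\right) = 3 \left(-10\right) = -30$)
$G{\left(d \right)} = i \sqrt{29}$ ($G{\left(d \right)} = \sqrt{1 - 30} = \sqrt{-29} = i \sqrt{29}$)
$18 \left(-37\right) + G{\left(\left(-5 + C\right) + 4 \right)} = 18 \left(-37\right) + i \sqrt{29} = -666 + i \sqrt{29}$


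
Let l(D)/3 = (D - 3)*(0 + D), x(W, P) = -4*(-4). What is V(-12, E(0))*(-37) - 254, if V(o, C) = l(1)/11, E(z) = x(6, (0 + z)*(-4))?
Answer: -2572/11 ≈ -233.82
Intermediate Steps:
x(W, P) = 16
l(D) = 3*D*(-3 + D) (l(D) = 3*((D - 3)*(0 + D)) = 3*((-3 + D)*D) = 3*(D*(-3 + D)) = 3*D*(-3 + D))
E(z) = 16
V(o, C) = -6/11 (V(o, C) = (3*1*(-3 + 1))/11 = (3*1*(-2))*(1/11) = -6*1/11 = -6/11)
V(-12, E(0))*(-37) - 254 = -6/11*(-37) - 254 = 222/11 - 254 = -2572/11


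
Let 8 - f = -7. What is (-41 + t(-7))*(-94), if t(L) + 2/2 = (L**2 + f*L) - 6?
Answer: 9776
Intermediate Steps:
f = 15 (f = 8 - 1*(-7) = 8 + 7 = 15)
t(L) = -7 + L**2 + 15*L (t(L) = -1 + ((L**2 + 15*L) - 6) = -1 + (-6 + L**2 + 15*L) = -7 + L**2 + 15*L)
(-41 + t(-7))*(-94) = (-41 + (-7 + (-7)**2 + 15*(-7)))*(-94) = (-41 + (-7 + 49 - 105))*(-94) = (-41 - 63)*(-94) = -104*(-94) = 9776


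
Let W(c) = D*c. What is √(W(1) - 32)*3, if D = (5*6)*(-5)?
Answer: 3*I*√182 ≈ 40.472*I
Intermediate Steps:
D = -150 (D = 30*(-5) = -150)
W(c) = -150*c
√(W(1) - 32)*3 = √(-150*1 - 32)*3 = √(-150 - 32)*3 = √(-182)*3 = (I*√182)*3 = 3*I*√182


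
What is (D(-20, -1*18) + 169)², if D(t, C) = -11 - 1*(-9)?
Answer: 27889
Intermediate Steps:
D(t, C) = -2 (D(t, C) = -11 + 9 = -2)
(D(-20, -1*18) + 169)² = (-2 + 169)² = 167² = 27889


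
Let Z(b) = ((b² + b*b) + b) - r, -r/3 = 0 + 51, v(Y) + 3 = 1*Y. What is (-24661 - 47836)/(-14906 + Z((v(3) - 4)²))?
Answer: 72497/14225 ≈ 5.0965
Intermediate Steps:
v(Y) = -3 + Y (v(Y) = -3 + 1*Y = -3 + Y)
r = -153 (r = -3*(0 + 51) = -3*51 = -153)
Z(b) = 153 + b + 2*b² (Z(b) = ((b² + b*b) + b) - 1*(-153) = ((b² + b²) + b) + 153 = (2*b² + b) + 153 = (b + 2*b²) + 153 = 153 + b + 2*b²)
(-24661 - 47836)/(-14906 + Z((v(3) - 4)²)) = (-24661 - 47836)/(-14906 + (153 + ((-3 + 3) - 4)² + 2*(((-3 + 3) - 4)²)²)) = -72497/(-14906 + (153 + (0 - 4)² + 2*((0 - 4)²)²)) = -72497/(-14906 + (153 + (-4)² + 2*((-4)²)²)) = -72497/(-14906 + (153 + 16 + 2*16²)) = -72497/(-14906 + (153 + 16 + 2*256)) = -72497/(-14906 + (153 + 16 + 512)) = -72497/(-14906 + 681) = -72497/(-14225) = -72497*(-1/14225) = 72497/14225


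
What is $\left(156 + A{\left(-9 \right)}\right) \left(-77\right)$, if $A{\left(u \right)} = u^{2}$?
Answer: $-18249$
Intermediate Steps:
$\left(156 + A{\left(-9 \right)}\right) \left(-77\right) = \left(156 + \left(-9\right)^{2}\right) \left(-77\right) = \left(156 + 81\right) \left(-77\right) = 237 \left(-77\right) = -18249$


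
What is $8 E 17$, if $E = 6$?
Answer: $816$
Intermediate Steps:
$8 E 17 = 8 \cdot 6 \cdot 17 = 48 \cdot 17 = 816$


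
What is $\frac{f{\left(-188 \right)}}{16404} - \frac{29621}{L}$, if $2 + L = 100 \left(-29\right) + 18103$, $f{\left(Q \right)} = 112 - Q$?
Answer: $- \frac{40111882}{20779767} \approx -1.9303$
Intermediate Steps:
$L = 15201$ ($L = -2 + \left(100 \left(-29\right) + 18103\right) = -2 + \left(-2900 + 18103\right) = -2 + 15203 = 15201$)
$\frac{f{\left(-188 \right)}}{16404} - \frac{29621}{L} = \frac{112 - -188}{16404} - \frac{29621}{15201} = \left(112 + 188\right) \frac{1}{16404} - \frac{29621}{15201} = 300 \cdot \frac{1}{16404} - \frac{29621}{15201} = \frac{25}{1367} - \frac{29621}{15201} = - \frac{40111882}{20779767}$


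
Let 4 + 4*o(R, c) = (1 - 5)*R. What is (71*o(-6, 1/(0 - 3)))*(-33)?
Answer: -11715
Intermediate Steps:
o(R, c) = -1 - R (o(R, c) = -1 + ((1 - 5)*R)/4 = -1 + (-4*R)/4 = -1 - R)
(71*o(-6, 1/(0 - 3)))*(-33) = (71*(-1 - 1*(-6)))*(-33) = (71*(-1 + 6))*(-33) = (71*5)*(-33) = 355*(-33) = -11715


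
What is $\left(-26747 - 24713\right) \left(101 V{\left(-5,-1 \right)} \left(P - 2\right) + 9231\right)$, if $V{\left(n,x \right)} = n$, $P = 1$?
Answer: $-501014560$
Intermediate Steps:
$\left(-26747 - 24713\right) \left(101 V{\left(-5,-1 \right)} \left(P - 2\right) + 9231\right) = \left(-26747 - 24713\right) \left(101 \left(- 5 \left(1 - 2\right)\right) + 9231\right) = - 51460 \left(101 \left(\left(-5\right) \left(-1\right)\right) + 9231\right) = - 51460 \left(101 \cdot 5 + 9231\right) = - 51460 \left(505 + 9231\right) = \left(-51460\right) 9736 = -501014560$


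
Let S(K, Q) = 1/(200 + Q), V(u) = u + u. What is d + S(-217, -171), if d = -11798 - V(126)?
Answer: -349449/29 ≈ -12050.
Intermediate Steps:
V(u) = 2*u
d = -12050 (d = -11798 - 2*126 = -11798 - 1*252 = -11798 - 252 = -12050)
d + S(-217, -171) = -12050 + 1/(200 - 171) = -12050 + 1/29 = -349449/29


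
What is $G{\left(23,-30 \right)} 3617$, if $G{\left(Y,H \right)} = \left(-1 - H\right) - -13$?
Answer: $151914$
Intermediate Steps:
$G{\left(Y,H \right)} = 12 - H$ ($G{\left(Y,H \right)} = \left(-1 - H\right) + 13 = 12 - H$)
$G{\left(23,-30 \right)} 3617 = \left(12 - -30\right) 3617 = \left(12 + 30\right) 3617 = 42 \cdot 3617 = 151914$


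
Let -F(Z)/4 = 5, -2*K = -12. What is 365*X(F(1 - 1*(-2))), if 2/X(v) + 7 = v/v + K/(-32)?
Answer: -11680/99 ≈ -117.98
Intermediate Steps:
K = 6 (K = -½*(-12) = 6)
F(Z) = -20 (F(Z) = -4*5 = -20)
X(v) = -32/99 (X(v) = 2/(-7 + (v/v + 6/(-32))) = 2/(-7 + (1 + 6*(-1/32))) = 2/(-7 + (1 - 3/16)) = 2/(-7 + 13/16) = 2/(-99/16) = 2*(-16/99) = -32/99)
365*X(F(1 - 1*(-2))) = 365*(-32/99) = -11680/99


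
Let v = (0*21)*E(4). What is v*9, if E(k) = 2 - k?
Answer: 0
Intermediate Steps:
v = 0 (v = (0*21)*(2 - 1*4) = 0*(2 - 4) = 0*(-2) = 0)
v*9 = 0*9 = 0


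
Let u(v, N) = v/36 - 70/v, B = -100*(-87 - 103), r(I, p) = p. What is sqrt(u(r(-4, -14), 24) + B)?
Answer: sqrt(684166)/6 ≈ 137.86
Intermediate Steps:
B = 19000 (B = -100*(-190) = 19000)
u(v, N) = -70/v + v/36 (u(v, N) = v*(1/36) - 70/v = v/36 - 70/v = -70/v + v/36)
sqrt(u(r(-4, -14), 24) + B) = sqrt((-70/(-14) + (1/36)*(-14)) + 19000) = sqrt((-70*(-1/14) - 7/18) + 19000) = sqrt((5 - 7/18) + 19000) = sqrt(83/18 + 19000) = sqrt(342083/18) = sqrt(684166)/6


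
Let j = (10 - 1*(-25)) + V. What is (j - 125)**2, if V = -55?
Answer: 21025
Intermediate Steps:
j = -20 (j = (10 - 1*(-25)) - 55 = (10 + 25) - 55 = 35 - 55 = -20)
(j - 125)**2 = (-20 - 125)**2 = (-145)**2 = 21025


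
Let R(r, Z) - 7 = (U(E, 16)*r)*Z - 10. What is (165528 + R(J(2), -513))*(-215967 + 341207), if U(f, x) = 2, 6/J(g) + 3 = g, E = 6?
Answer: 21501328440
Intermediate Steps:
J(g) = 6/(-3 + g)
R(r, Z) = -3 + 2*Z*r (R(r, Z) = 7 + ((2*r)*Z - 10) = 7 + (2*Z*r - 10) = 7 + (-10 + 2*Z*r) = -3 + 2*Z*r)
(165528 + R(J(2), -513))*(-215967 + 341207) = (165528 + (-3 + 2*(-513)*(6/(-3 + 2))))*(-215967 + 341207) = (165528 + (-3 + 2*(-513)*(6/(-1))))*125240 = (165528 + (-3 + 2*(-513)*(6*(-1))))*125240 = (165528 + (-3 + 2*(-513)*(-6)))*125240 = (165528 + (-3 + 6156))*125240 = (165528 + 6153)*125240 = 171681*125240 = 21501328440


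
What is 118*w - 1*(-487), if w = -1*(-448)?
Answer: 53351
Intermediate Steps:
w = 448
118*w - 1*(-487) = 118*448 - 1*(-487) = 52864 + 487 = 53351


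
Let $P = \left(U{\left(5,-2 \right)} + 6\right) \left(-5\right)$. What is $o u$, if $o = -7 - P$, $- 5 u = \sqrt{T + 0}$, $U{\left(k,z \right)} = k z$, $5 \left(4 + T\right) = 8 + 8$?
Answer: $\frac{54 i \sqrt{5}}{25} \approx 4.8299 i$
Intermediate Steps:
$T = - \frac{4}{5}$ ($T = -4 + \frac{8 + 8}{5} = -4 + \frac{1}{5} \cdot 16 = -4 + \frac{16}{5} = - \frac{4}{5} \approx -0.8$)
$u = - \frac{2 i \sqrt{5}}{25}$ ($u = - \frac{\sqrt{- \frac{4}{5} + 0}}{5} = - \frac{\sqrt{- \frac{4}{5}}}{5} = - \frac{\frac{2}{5} i \sqrt{5}}{5} = - \frac{2 i \sqrt{5}}{25} \approx - 0.17889 i$)
$P = 20$ ($P = \left(5 \left(-2\right) + 6\right) \left(-5\right) = \left(-10 + 6\right) \left(-5\right) = \left(-4\right) \left(-5\right) = 20$)
$o = -27$ ($o = -7 - 20 = -27$)
$o u = - 27 \left(- \frac{2 i \sqrt{5}}{25}\right) = \frac{54 i \sqrt{5}}{25}$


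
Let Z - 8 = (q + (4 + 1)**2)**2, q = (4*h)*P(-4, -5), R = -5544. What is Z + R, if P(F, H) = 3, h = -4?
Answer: -5007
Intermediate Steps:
q = -48 (q = (4*(-4))*3 = -16*3 = -48)
Z = 537 (Z = 8 + (-48 + (4 + 1)**2)**2 = 8 + (-48 + 5**2)**2 = 8 + (-48 + 25)**2 = 8 + (-23)**2 = 8 + 529 = 537)
Z + R = 537 - 5544 = -5007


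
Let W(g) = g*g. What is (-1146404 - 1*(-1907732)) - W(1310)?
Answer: -954772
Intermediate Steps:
W(g) = g²
(-1146404 - 1*(-1907732)) - W(1310) = (-1146404 - 1*(-1907732)) - 1*1310² = (-1146404 + 1907732) - 1*1716100 = 761328 - 1716100 = -954772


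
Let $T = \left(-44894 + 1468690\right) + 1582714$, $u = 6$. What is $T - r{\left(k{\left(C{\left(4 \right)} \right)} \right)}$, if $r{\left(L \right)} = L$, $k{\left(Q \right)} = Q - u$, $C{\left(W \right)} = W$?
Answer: $3006512$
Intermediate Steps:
$k{\left(Q \right)} = -6 + Q$ ($k{\left(Q \right)} = Q - 6 = -6 + Q$)
$T = 3006510$ ($T = 1423796 + 1582714 = 3006510$)
$T - r{\left(k{\left(C{\left(4 \right)} \right)} \right)} = 3006510 - \left(-6 + 4\right) = 3006510 - -2 = 3006510 + 2 = 3006512$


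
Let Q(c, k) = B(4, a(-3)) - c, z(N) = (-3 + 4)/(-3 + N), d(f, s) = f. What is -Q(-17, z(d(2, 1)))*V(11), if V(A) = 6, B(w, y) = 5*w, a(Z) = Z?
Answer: -222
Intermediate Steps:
z(N) = 1/(-3 + N)
Q(c, k) = 20 - c (Q(c, k) = 5*4 - c = 20 - c)
-Q(-17, z(d(2, 1)))*V(11) = -(20 - 1*(-17))*6 = -(20 + 17)*6 = -37*6 = -1*222 = -222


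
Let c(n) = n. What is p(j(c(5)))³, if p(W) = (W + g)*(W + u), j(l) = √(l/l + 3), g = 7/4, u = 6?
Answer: 27000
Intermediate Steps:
g = 7/4 (g = 7*(¼) = 7/4 ≈ 1.7500)
j(l) = 2 (j(l) = √(1 + 3) = √4 = 2)
p(W) = (6 + W)*(7/4 + W) (p(W) = (W + 7/4)*(W + 6) = (7/4 + W)*(6 + W) = (6 + W)*(7/4 + W))
p(j(c(5)))³ = (21/2 + 2² + (31/4)*2)³ = (21/2 + 4 + 31/2)³ = 30³ = 27000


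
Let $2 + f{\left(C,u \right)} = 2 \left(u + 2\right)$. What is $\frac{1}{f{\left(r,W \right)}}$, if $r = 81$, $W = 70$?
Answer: $\frac{1}{142} \approx 0.0070423$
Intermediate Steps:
$f{\left(C,u \right)} = 2 + 2 u$ ($f{\left(C,u \right)} = -2 + 2 \left(u + 2\right) = -2 + 2 \left(2 + u\right) = -2 + \left(4 + 2 u\right) = 2 + 2 u$)
$\frac{1}{f{\left(r,W \right)}} = \frac{1}{2 + 2 \cdot 70} = \frac{1}{2 + 140} = \frac{1}{142}$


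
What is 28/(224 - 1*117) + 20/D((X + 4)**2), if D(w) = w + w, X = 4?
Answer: 1431/3424 ≈ 0.41793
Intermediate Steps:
D(w) = 2*w
28/(224 - 1*117) + 20/D((X + 4)**2) = 28/(224 - 1*117) + 20/((2*(4 + 4)**2)) = 28/(224 - 117) + 20/((2*8**2)) = 28/107 + 20/((2*64)) = 28*(1/107) + 20/128 = 28/107 + 20*(1/128) = 28/107 + 5/32 = 1431/3424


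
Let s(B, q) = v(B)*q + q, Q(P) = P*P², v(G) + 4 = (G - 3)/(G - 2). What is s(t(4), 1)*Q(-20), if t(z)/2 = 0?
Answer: 12000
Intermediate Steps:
v(G) = -4 + (-3 + G)/(-2 + G) (v(G) = -4 + (G - 3)/(G - 2) = -4 + (-3 + G)/(-2 + G))
Q(P) = P³
t(z) = 0 (t(z) = 2*0 = 0)
s(B, q) = q + q*(5 - 3*B)/(-2 + B) (s(B, q) = ((5 - 3*B)/(-2 + B))*q + q = q*(5 - 3*B)/(-2 + B) + q = q + q*(5 - 3*B)/(-2 + B))
s(t(4), 1)*Q(-20) = (1*(3 - 2*0)/(-2 + 0))*(-20)³ = (1*(3 + 0)/(-2))*(-8000) = (1*(-½)*3)*(-8000) = -3/2*(-8000) = 12000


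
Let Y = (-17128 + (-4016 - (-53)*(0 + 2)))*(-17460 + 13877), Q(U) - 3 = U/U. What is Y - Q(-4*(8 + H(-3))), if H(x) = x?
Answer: 75379150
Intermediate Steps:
Q(U) = 4 (Q(U) = 3 + U/U = 3 + 1 = 4)
Y = 75379154 (Y = (-17128 + (-4016 - (-53)*2))*(-3583) = (-17128 + (-4016 - 1*(-106)))*(-3583) = (-17128 + (-4016 + 106))*(-3583) = (-17128 - 3910)*(-3583) = -21038*(-3583) = 75379154)
Y - Q(-4*(8 + H(-3))) = 75379154 - 1*4 = 75379154 - 4 = 75379150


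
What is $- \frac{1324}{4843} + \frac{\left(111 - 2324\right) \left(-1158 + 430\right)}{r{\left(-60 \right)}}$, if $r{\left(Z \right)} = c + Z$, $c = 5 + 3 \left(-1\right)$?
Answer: $- \frac{134525168}{4843} \approx -27777.0$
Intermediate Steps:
$c = 2$ ($c = 5 - 3 = 2$)
$r{\left(Z \right)} = 2 + Z$
$- \frac{1324}{4843} + \frac{\left(111 - 2324\right) \left(-1158 + 430\right)}{r{\left(-60 \right)}} = - \frac{1324}{4843} + \frac{\left(111 - 2324\right) \left(-1158 + 430\right)}{2 - 60} = \left(-1324\right) \frac{1}{4843} + \frac{\left(-2213\right) \left(-728\right)}{-58} = - \frac{1324}{4843} + 1611064 \left(- \frac{1}{58}\right) = - \frac{1324}{4843} - \frac{805532}{29} = - \frac{134525168}{4843}$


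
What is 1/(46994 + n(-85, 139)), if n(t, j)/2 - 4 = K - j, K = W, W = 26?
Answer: 1/46776 ≈ 2.1378e-5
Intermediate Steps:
K = 26
n(t, j) = 60 - 2*j (n(t, j) = 8 + 2*(26 - j) = 8 + (52 - 2*j) = 60 - 2*j)
1/(46994 + n(-85, 139)) = 1/(46994 + (60 - 2*139)) = 1/(46994 + (60 - 278)) = 1/(46994 - 218) = 1/46776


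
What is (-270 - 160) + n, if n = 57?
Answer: -373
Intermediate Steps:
(-270 - 160) + n = (-270 - 160) + 57 = -430 + 57 = -373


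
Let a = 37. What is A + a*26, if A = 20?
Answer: 982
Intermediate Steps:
A + a*26 = 20 + 37*26 = 20 + 962 = 982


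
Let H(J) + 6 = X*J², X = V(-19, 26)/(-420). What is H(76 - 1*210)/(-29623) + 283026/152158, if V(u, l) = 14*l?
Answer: 80646409907/33805323255 ≈ 2.3856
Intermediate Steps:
X = -13/15 (X = (14*26)/(-420) = 364*(-1/420) = -13/15 ≈ -0.86667)
H(J) = -6 - 13*J²/15
H(76 - 1*210)/(-29623) + 283026/152158 = (-6 - 13*(76 - 1*210)²/15)/(-29623) + 283026/152158 = (-6 - 13*(76 - 210)²/15)*(-1/29623) + 283026*(1/152158) = (-6 - 13/15*(-134)²)*(-1/29623) + 141513/76079 = (-6 - 13/15*17956)*(-1/29623) + 141513/76079 = (-6 - 233428/15)*(-1/29623) + 141513/76079 = -233518/15*(-1/29623) + 141513/76079 = 233518/444345 + 141513/76079 = 80646409907/33805323255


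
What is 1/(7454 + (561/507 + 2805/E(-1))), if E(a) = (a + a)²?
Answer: 676/5513697 ≈ 0.00012260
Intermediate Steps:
E(a) = 4*a² (E(a) = (2*a)² = 4*a²)
1/(7454 + (561/507 + 2805/E(-1))) = 1/(7454 + (561/507 + 2805/((4*(-1)²)))) = 1/(7454 + (561*(1/507) + 2805/((4*1)))) = 1/(7454 + (187/169 + 2805/4)) = 1/(7454 + 474793/676) = 1/(5513697/676) = 676/5513697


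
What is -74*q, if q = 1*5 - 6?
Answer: 74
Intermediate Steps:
q = -1 (q = 5 - 6 = -1)
-74*q = -74*(-1) = 74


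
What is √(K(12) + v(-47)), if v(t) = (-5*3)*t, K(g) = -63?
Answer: √642 ≈ 25.338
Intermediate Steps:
v(t) = -15*t
√(K(12) + v(-47)) = √(-63 - 15*(-47)) = √(-63 + 705) = √642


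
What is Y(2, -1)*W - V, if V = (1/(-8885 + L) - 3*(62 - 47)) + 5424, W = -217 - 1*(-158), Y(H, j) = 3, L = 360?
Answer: -47364899/8525 ≈ -5556.0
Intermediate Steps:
W = -59 (W = -217 + 158 = -59)
V = 45855974/8525 (V = (1/(-8885 + 360) - 3*(62 - 47)) + 5424 = (1/(-8525) - 3*15) + 5424 = (-1/8525 - 45) + 5424 = -383626/8525 + 5424 = 45855974/8525 ≈ 5379.0)
Y(2, -1)*W - V = 3*(-59) - 1*45855974/8525 = -177 - 45855974/8525 = -47364899/8525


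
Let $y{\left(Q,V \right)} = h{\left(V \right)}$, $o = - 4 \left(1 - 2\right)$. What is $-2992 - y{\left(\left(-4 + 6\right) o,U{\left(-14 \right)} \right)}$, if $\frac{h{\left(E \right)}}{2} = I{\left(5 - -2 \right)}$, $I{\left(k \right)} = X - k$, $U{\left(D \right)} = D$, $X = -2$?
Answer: $-2974$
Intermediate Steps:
$I{\left(k \right)} = -2 - k$
$o = 4$ ($o = \left(-4\right) \left(-1\right) = 4$)
$h{\left(E \right)} = -18$ ($h{\left(E \right)} = 2 \left(-2 - \left(5 - -2\right)\right) = 2 \left(-2 - \left(5 + 2\right)\right) = 2 \left(-2 - 7\right) = 2 \left(-9\right) = -18$)
$y{\left(Q,V \right)} = -18$
$-2992 - y{\left(\left(-4 + 6\right) o,U{\left(-14 \right)} \right)} = -2992 - -18 = -2992 + 18 = -2974$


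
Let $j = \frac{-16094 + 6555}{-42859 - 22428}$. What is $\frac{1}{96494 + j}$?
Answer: $\frac{65287}{6299813317} \approx 1.0363 \cdot 10^{-5}$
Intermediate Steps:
$j = \frac{9539}{65287}$ ($j = - \frac{9539}{-65287} = \left(-9539\right) \left(- \frac{1}{65287}\right) = \frac{9539}{65287} \approx 0.14611$)
$\frac{1}{96494 + j} = \frac{1}{96494 + \frac{9539}{65287}} = \frac{1}{\frac{6299813317}{65287}} = \frac{65287}{6299813317}$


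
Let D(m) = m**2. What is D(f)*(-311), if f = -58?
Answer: -1046204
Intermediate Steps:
D(f)*(-311) = (-58)**2*(-311) = 3364*(-311) = -1046204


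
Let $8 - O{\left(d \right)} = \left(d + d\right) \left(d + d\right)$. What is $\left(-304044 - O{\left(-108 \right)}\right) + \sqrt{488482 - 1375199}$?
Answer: $-257396 + i \sqrt{886717} \approx -2.574 \cdot 10^{5} + 941.66 i$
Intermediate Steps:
$O{\left(d \right)} = 8 - 4 d^{2}$ ($O{\left(d \right)} = 8 - \left(d + d\right) \left(d + d\right) = 8 - 2 d 2 d = 8 - 4 d^{2}$)
$\left(-304044 - O{\left(-108 \right)}\right) + \sqrt{488482 - 1375199} = \left(-304044 - \left(8 - 4 \left(-108\right)^{2}\right)\right) + \sqrt{488482 - 1375199} = \left(-304044 - \left(8 - 46656\right)\right) + \sqrt{488482 - 1375199} = \left(-304044 - -46648\right) + \sqrt{-886717} = \left(-304044 + 46648\right) + i \sqrt{886717} = -257396 + i \sqrt{886717}$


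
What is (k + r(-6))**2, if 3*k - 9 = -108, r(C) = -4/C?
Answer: 9409/9 ≈ 1045.4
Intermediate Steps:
k = -33 (k = 3 + (1/3)*(-108) = 3 - 36 = -33)
(k + r(-6))**2 = (-33 - 4/(-6))**2 = (-33 - 4*(-1/6))**2 = (-33 + 2/3)**2 = (-97/3)**2 = 9409/9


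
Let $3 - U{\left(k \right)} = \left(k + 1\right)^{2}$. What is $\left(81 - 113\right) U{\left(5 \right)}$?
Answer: $1056$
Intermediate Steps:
$U{\left(k \right)} = 3 - \left(1 + k\right)^{2}$ ($U{\left(k \right)} = 3 - \left(k + 1\right)^{2} = 3 - \left(1 + k\right)^{2}$)
$\left(81 - 113\right) U{\left(5 \right)} = \left(81 - 113\right) \left(3 - \left(1 + 5\right)^{2}\right) = - 32 \left(3 - 6^{2}\right) = - 32 \left(3 - 36\right) = \left(-32\right) \left(-33\right) = 1056$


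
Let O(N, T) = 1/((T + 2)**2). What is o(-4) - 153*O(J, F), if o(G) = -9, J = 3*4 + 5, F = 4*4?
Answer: -341/36 ≈ -9.4722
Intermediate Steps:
F = 16
J = 17 (J = 12 + 5 = 17)
O(N, T) = (2 + T)**(-2) (O(N, T) = 1/((2 + T)**2) = (2 + T)**(-2))
o(-4) - 153*O(J, F) = -9 - 153/(2 + 16)**2 = -9 - 153/18**2 = -9 - 153*1/324 = -9 - 17/36 = -341/36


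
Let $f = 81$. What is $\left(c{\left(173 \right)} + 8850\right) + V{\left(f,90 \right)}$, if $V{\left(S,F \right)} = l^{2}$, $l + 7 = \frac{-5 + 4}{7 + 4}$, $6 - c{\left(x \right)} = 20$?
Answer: $\frac{1075240}{121} \approx 8886.3$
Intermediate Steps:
$c{\left(x \right)} = -14$ ($c{\left(x \right)} = 6 - 20 = -14$)
$l = - \frac{78}{11}$ ($l = -7 + \frac{-5 + 4}{7 + 4} = -7 - \frac{1}{11} = - \frac{78}{11} \approx -7.0909$)
$V{\left(S,F \right)} = \frac{6084}{121}$ ($V{\left(S,F \right)} = \left(- \frac{78}{11}\right)^{2} = \frac{6084}{121}$)
$\left(c{\left(173 \right)} + 8850\right) + V{\left(f,90 \right)} = \left(-14 + 8850\right) + \frac{6084}{121} = 8836 + \frac{6084}{121} = \frac{1075240}{121}$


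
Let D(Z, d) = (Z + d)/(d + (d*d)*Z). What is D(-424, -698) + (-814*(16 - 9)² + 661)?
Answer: -79440313564/2025247 ≈ -39225.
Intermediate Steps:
D(Z, d) = (Z + d)/(d + Z*d²) (D(Z, d) = (Z + d)/(d + d²*Z) = (Z + d)/(d + Z*d²))
D(-424, -698) + (-814*(16 - 9)² + 661) = (-424 - 698)/((-698)*(1 - 424*(-698))) + (-814*(16 - 9)² + 661) = -1/698*(-1122)/(1 + 295952) + (-814*7² + 661) = -1/698*(-1122)/295953 + (-814*49 + 661) = -1/698*1/295953*(-1122) + (-39886 + 661) = 11/2025247 - 39225 = -79440313564/2025247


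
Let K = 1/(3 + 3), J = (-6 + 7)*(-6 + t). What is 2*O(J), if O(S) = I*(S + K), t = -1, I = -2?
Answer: 82/3 ≈ 27.333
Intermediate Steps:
J = -7 (J = (-6 + 7)*(-6 - 1) = 1*(-7) = -7)
K = ⅙ (K = 1/6 = ⅙ ≈ 0.16667)
O(S) = -⅓ - 2*S (O(S) = -2*(S + ⅙) = -2*(⅙ + S) = -⅓ - 2*S)
2*O(J) = 2*(-⅓ - 2*(-7)) = 2*(-⅓ + 14) = 2*(41/3) = 82/3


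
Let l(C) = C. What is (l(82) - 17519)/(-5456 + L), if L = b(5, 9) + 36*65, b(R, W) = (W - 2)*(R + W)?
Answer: 17437/3018 ≈ 5.7777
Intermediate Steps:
b(R, W) = (-2 + W)*(R + W)
L = 2438 (L = (9² - 2*5 - 2*9 + 5*9) + 36*65 = (81 - 10 - 18 + 45) + 2340 = 98 + 2340 = 2438)
(l(82) - 17519)/(-5456 + L) = (82 - 17519)/(-5456 + 2438) = -17437/(-3018) = -17437*(-1/3018) = 17437/3018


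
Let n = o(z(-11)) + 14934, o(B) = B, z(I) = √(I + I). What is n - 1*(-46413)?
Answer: 61347 + I*√22 ≈ 61347.0 + 4.6904*I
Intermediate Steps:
z(I) = √2*√I (z(I) = √(2*I) = √2*√I)
n = 14934 + I*√22 (n = √2*√(-11) + 14934 = √2*(I*√11) + 14934 = I*√22 + 14934 = 14934 + I*√22 ≈ 14934.0 + 4.6904*I)
n - 1*(-46413) = (14934 + I*√22) - 1*(-46413) = (14934 + I*√22) + 46413 = 61347 + I*√22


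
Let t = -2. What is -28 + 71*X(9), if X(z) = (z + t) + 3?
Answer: 682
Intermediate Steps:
X(z) = 1 + z (X(z) = (z - 2) + 3 = (-2 + z) + 3 = 1 + z)
-28 + 71*X(9) = -28 + 71*(1 + 9) = -28 + 71*10 = -28 + 710 = 682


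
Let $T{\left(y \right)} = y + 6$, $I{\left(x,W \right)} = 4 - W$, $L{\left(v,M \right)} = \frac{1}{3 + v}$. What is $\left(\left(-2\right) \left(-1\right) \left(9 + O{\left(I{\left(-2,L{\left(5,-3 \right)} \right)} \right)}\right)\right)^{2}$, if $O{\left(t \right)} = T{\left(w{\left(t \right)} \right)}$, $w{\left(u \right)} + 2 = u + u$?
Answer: $\frac{6889}{4} \approx 1722.3$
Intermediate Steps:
$w{\left(u \right)} = -2 + 2 u$ ($w{\left(u \right)} = -2 + \left(u + u\right) = -2 + 2 u$)
$T{\left(y \right)} = 6 + y$
$O{\left(t \right)} = 4 + 2 t$ ($O{\left(t \right)} = 6 + \left(-2 + 2 t\right) = 4 + 2 t$)
$\left(\left(-2\right) \left(-1\right) \left(9 + O{\left(I{\left(-2,L{\left(5,-3 \right)} \right)} \right)}\right)\right)^{2} = \left(\left(-2\right) \left(-1\right) \left(9 + \left(4 + 2 \left(4 - \frac{1}{3 + 5}\right)\right)\right)\right)^{2} = \left(2 \left(9 + \left(4 + 2 \left(4 - \frac{1}{8}\right)\right)\right)\right)^{2} = \left(2 \left(9 + \left(4 + 2 \cdot \frac{31}{8}\right)\right)\right)^{2} = \left(2 \left(9 + \left(4 + \frac{31}{4}\right)\right)\right)^{2} = \left(2 \left(9 + \frac{47}{4}\right)\right)^{2} = \left(2 \cdot \frac{83}{4}\right)^{2} = \left(\frac{83}{2}\right)^{2} = \frac{6889}{4}$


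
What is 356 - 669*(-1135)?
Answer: 759671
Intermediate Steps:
356 - 669*(-1135) = 356 + 759315 = 759671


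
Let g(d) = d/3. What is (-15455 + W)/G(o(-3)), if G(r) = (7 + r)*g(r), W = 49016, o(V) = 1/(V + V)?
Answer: -3624588/41 ≈ -88405.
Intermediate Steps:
o(V) = 1/(2*V)
g(d) = d/3 (g(d) = d*(⅓) = d/3)
G(r) = r*(7 + r)/3 (G(r) = (7 + r)*(r/3) = r*(7 + r)/3)
(-15455 + W)/G(o(-3)) = (-15455 + 49016)/((((½)/(-3))*(7 + (½)/(-3))/3)) = 33561/((((½)*(-⅓))*(7 + (½)*(-⅓))/3)) = 33561/(((⅓)*(-⅙)*(7 - ⅙))) = 33561/(((⅓)*(-⅙)*(41/6))) = 33561/(-41/108) = 33561*(-108/41) = -3624588/41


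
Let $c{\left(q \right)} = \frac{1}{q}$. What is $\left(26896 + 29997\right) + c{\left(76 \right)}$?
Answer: $\frac{4323869}{76} \approx 56893.0$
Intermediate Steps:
$\left(26896 + 29997\right) + c{\left(76 \right)} = \left(26896 + 29997\right) + \frac{1}{76} = 56893 + \frac{1}{76} = \frac{4323869}{76}$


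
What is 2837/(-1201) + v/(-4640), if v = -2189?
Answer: -10534691/5572640 ≈ -1.8904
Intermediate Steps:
2837/(-1201) + v/(-4640) = 2837/(-1201) - 2189/(-4640) = 2837*(-1/1201) - 2189*(-1/4640) = -2837/1201 + 2189/4640 = -10534691/5572640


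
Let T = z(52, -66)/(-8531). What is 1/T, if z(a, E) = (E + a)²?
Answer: -8531/196 ≈ -43.526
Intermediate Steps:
T = -196/8531 (T = (-66 + 52)²/(-8531) = (-14)²*(-1/8531) = 196*(-1/8531) = -196/8531 ≈ -0.022975)
1/T = 1/(-196/8531) = -8531/196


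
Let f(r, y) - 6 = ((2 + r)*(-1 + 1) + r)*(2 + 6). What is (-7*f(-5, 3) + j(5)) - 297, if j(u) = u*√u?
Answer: -59 + 5*√5 ≈ -47.820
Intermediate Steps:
f(r, y) = 6 + 8*r (f(r, y) = 6 + ((2 + r)*(-1 + 1) + r)*(2 + 6) = 6 + ((2 + r)*0 + r)*8 = 6 + (0 + r)*8 = 6 + r*8 = 6 + 8*r)
j(u) = u^(3/2)
(-7*f(-5, 3) + j(5)) - 297 = (-7*(6 + 8*(-5)) + 5^(3/2)) - 297 = (-7*(6 - 40) + 5*√5) - 297 = (-7*(-34) + 5*√5) - 297 = (238 + 5*√5) - 297 = -59 + 5*√5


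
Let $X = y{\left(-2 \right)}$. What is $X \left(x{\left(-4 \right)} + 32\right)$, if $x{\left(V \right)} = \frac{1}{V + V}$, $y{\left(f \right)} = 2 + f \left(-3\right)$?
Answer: $255$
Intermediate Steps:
$y{\left(f \right)} = 2 - 3 f$
$x{\left(V \right)} = \frac{1}{2 V}$
$X = 8$ ($X = 2 - -6 = 2 + 6 = 8$)
$X \left(x{\left(-4 \right)} + 32\right) = 8 \left(\frac{1}{2 \left(-4\right)} + 32\right) = 8 \left(\frac{1}{2} \left(- \frac{1}{4}\right) + 32\right) = 8 \left(- \frac{1}{8} + 32\right) = 8 \cdot \frac{255}{8} = 255$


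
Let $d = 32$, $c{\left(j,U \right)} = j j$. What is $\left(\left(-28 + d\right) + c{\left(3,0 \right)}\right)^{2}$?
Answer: $169$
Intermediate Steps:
$c{\left(j,U \right)} = j^{2}$
$\left(\left(-28 + d\right) + c{\left(3,0 \right)}\right)^{2} = \left(\left(-28 + 32\right) + 3^{2}\right)^{2} = \left(4 + 9\right)^{2} = 13^{2} = 169$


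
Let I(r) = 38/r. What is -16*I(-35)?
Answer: 608/35 ≈ 17.371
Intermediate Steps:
-16*I(-35) = -608/(-35) = -608*(-1)/35 = -16*(-38/35) = 608/35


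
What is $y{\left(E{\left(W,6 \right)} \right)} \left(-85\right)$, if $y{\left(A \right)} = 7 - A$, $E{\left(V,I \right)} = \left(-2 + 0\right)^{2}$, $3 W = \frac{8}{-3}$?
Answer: $-255$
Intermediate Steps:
$W = - \frac{8}{9}$ ($W = \frac{8 \frac{1}{-3}}{3} = \frac{8 \left(- \frac{1}{3}\right)}{3} = \frac{1}{3} \left(- \frac{8}{3}\right) = - \frac{8}{9} \approx -0.88889$)
$E{\left(V,I \right)} = 4$ ($E{\left(V,I \right)} = \left(-2\right)^{2} = 4$)
$y{\left(E{\left(W,6 \right)} \right)} \left(-85\right) = \left(7 - 4\right) \left(-85\right) = 3 \left(-85\right) = -255$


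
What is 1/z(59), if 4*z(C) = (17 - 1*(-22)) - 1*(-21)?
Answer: 1/15 ≈ 0.066667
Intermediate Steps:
z(C) = 15 (z(C) = ((17 - 1*(-22)) - 1*(-21))/4 = ((17 + 22) + 21)/4 = (39 + 21)/4 = (¼)*60 = 15)
1/z(59) = 1/15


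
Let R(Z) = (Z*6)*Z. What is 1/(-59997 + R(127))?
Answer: 1/36777 ≈ 2.7191e-5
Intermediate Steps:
R(Z) = 6*Z**2 (R(Z) = (6*Z)*Z = 6*Z**2)
1/(-59997 + R(127)) = 1/(-59997 + 6*127**2) = 1/(-59997 + 6*16129) = 1/(-59997 + 96774) = 1/36777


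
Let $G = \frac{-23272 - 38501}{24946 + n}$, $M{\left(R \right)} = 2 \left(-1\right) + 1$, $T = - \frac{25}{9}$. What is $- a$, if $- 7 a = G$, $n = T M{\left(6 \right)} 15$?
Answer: $- \frac{185319}{524741} \approx -0.35316$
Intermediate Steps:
$T = - \frac{25}{9}$ ($T = \left(-25\right) \frac{1}{9} = - \frac{25}{9} \approx -2.7778$)
$M{\left(R \right)} = -1$ ($M{\left(R \right)} = -2 + 1 = -1$)
$n = \frac{125}{3}$ ($n = \left(- \frac{25}{9}\right) \left(-1\right) 15 = \frac{25}{9} \cdot 15 = \frac{125}{3} \approx 41.667$)
$G = - \frac{185319}{74963}$ ($G = \frac{-23272 - 38501}{24946 + \frac{125}{3}} = - \frac{61773}{\frac{74963}{3}} = \left(-61773\right) \frac{3}{74963} = - \frac{185319}{74963} \approx -2.4721$)
$a = \frac{185319}{524741}$ ($a = \left(- \frac{1}{7}\right) \left(- \frac{185319}{74963}\right) = \frac{185319}{524741} \approx 0.35316$)
$- a = \left(-1\right) \frac{185319}{524741} = - \frac{185319}{524741}$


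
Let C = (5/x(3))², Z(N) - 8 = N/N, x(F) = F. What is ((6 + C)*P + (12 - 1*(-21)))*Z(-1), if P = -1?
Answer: 218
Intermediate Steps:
Z(N) = 9 (Z(N) = 8 + N/N = 8 + 1 = 9)
C = 25/9 (C = (5/3)² = 25/9 ≈ 2.7778)
((6 + C)*P + (12 - 1*(-21)))*Z(-1) = ((6 + 25/9)*(-1) + (12 - 1*(-21)))*9 = ((79/9)*(-1) + (12 + 21))*9 = (-79/9 + 33)*9 = (218/9)*9 = 218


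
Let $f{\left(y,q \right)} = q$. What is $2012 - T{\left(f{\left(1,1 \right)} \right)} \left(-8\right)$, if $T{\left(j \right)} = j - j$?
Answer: $2012$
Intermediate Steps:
$T{\left(j \right)} = 0$
$2012 - T{\left(f{\left(1,1 \right)} \right)} \left(-8\right) = 2012 - 0 \left(-8\right) = 2012 - 0 = 2012 + 0 = 2012$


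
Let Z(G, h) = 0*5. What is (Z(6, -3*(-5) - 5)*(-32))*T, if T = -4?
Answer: 0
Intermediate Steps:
Z(G, h) = 0
(Z(6, -3*(-5) - 5)*(-32))*T = (0*(-32))*(-4) = 0*(-4) = 0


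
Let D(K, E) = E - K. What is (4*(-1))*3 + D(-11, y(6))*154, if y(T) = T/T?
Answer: 1836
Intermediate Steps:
y(T) = 1
(4*(-1))*3 + D(-11, y(6))*154 = (4*(-1))*3 + (1 - 1*(-11))*154 = -4*3 + (1 + 11)*154 = -12 + 12*154 = -12 + 1848 = 1836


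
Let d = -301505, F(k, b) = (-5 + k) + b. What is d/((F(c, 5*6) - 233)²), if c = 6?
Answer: -301505/40804 ≈ -7.3891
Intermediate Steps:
F(k, b) = -5 + b + k
d/((F(c, 5*6) - 233)²) = -301505/((-5 + 5*6 + 6) - 233)² = -301505/((-5 + 30 + 6) - 233)² = -301505/(31 - 233)² = -301505/((-202)²) = -301505/40804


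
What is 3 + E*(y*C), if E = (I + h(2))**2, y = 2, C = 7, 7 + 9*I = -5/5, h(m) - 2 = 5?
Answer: 42593/81 ≈ 525.84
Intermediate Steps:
h(m) = 7 (h(m) = 2 + 5 = 7)
I = -8/9 (I = -7/9 + (-5/5)/9 = -7/9 + (-5*1/5)/9 = -7/9 + (1/9)*(-1) = -7/9 - 1/9 = -8/9 ≈ -0.88889)
E = 3025/81 (E = (-8/9 + 7)**2 = (55/9)**2 = 3025/81 ≈ 37.346)
3 + E*(y*C) = 3 + 3025*(2*7)/81 = 3 + (3025/81)*14 = 3 + 42350/81 = 42593/81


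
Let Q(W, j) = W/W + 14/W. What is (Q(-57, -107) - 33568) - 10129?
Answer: -2490686/57 ≈ -43696.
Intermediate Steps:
Q(W, j) = 1 + 14/W
(Q(-57, -107) - 33568) - 10129 = ((14 - 57)/(-57) - 33568) - 10129 = (-1/57*(-43) - 33568) - 10129 = (43/57 - 33568) - 10129 = -1913333/57 - 10129 = -2490686/57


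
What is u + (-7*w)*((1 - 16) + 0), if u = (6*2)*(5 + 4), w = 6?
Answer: 738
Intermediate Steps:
u = 108 (u = 12*9 = 108)
u + (-7*w)*((1 - 16) + 0) = 108 + (-7*6)*((1 - 16) + 0) = 108 - 42*(-15 + 0) = 108 - 42*(-15) = 108 + 630 = 738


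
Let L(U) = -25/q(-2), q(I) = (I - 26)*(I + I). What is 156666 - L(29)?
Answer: 17546617/112 ≈ 1.5667e+5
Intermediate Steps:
q(I) = 2*I*(-26 + I) (q(I) = (-26 + I)*(2*I) = 2*I*(-26 + I))
L(U) = -25/112 (L(U) = -25*(-1/(4*(-26 - 2))) = -25/(2*(-2)*(-28)) = -25/112)
156666 - L(29) = 156666 - 1*(-25/112) = 156666 + 25/112 = 17546617/112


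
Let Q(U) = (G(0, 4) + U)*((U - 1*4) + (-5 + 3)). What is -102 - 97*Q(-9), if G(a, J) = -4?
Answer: -19017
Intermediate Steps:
Q(U) = (-6 + U)*(-4 + U) (Q(U) = (-4 + U)*((U - 1*4) + (-5 + 3)) = (-4 + U)*((U - 4) - 2) = (-4 + U)*((-4 + U) - 2) = (-4 + U)*(-6 + U) = (-6 + U)*(-4 + U))
-102 - 97*Q(-9) = -102 - 97*(24 + (-9)**2 - 10*(-9)) = -102 - 97*(24 + 81 + 90) = -102 - 97*195 = -102 - 18915 = -19017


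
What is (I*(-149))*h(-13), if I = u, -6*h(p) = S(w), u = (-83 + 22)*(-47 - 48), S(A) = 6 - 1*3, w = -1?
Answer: 863455/2 ≈ 4.3173e+5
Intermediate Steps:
S(A) = 3 (S(A) = 6 - 3 = 3)
u = 5795 (u = -61*(-95) = 5795)
h(p) = -½ (h(p) = -⅙*3 = -½)
I = 5795
(I*(-149))*h(-13) = (5795*(-149))*(-½) = -863455*(-½) = 863455/2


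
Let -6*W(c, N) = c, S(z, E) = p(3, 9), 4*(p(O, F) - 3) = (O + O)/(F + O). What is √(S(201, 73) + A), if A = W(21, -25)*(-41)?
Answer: √2346/4 ≈ 12.109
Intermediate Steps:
p(O, F) = 3 + O/(2*(F + O)) (p(O, F) = 3 + ((O + O)/(F + O))/4 = 3 + ((2*O)/(F + O))/4 = 3 + (2*O/(F + O))/4 = 3 + O/(2*(F + O)))
S(z, E) = 25/8 (S(z, E) = (3*9 + (7/2)*3)/(9 + 3) = (27 + 21/2)/12 = (1/12)*(75/2) = 25/8)
W(c, N) = -c/6
A = 287/2 (A = -⅙*21*(-41) = -7/2*(-41) = 287/2 ≈ 143.50)
√(S(201, 73) + A) = √(25/8 + 287/2) = √(1173/8) = √2346/4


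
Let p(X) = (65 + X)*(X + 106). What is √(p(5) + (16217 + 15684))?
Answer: √39671 ≈ 199.18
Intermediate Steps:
p(X) = (65 + X)*(106 + X)
√(p(5) + (16217 + 15684)) = √((6890 + 5² + 171*5) + (16217 + 15684)) = √((6890 + 25 + 855) + 31901) = √(7770 + 31901) = √39671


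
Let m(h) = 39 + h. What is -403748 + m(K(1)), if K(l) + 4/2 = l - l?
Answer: -403711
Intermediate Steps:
K(l) = -2 (K(l) = -2 + (l - l) = -2 + 0 = -2)
-403748 + m(K(1)) = -403748 + (39 - 2) = -403748 + 37 = -403711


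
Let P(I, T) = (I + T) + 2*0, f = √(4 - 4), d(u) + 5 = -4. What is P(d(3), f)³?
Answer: -729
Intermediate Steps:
d(u) = -9 (d(u) = -5 - 4 = -9)
f = 0 (f = √0 = 0)
P(I, T) = I + T (P(I, T) = (I + T) + 0 = I + T)
P(d(3), f)³ = (-9 + 0)³ = (-9)³ = -729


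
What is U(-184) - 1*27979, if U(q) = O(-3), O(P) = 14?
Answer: -27965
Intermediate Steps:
U(q) = 14
U(-184) - 1*27979 = 14 - 1*27979 = 14 - 27979 = -27965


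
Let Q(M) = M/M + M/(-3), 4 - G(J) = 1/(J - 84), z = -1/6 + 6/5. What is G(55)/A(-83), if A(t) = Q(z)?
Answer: 10530/1711 ≈ 6.1543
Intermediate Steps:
z = 31/30 (z = -1*⅙ + 6*(⅕) = -⅙ + 6/5 = 31/30 ≈ 1.0333)
G(J) = 4 - 1/(-84 + J) (G(J) = 4 - 1/(J - 84) = 4 - 1/(-84 + J))
Q(M) = 1 - M/3 (Q(M) = 1 + M*(-⅓) = 1 - M/3)
A(t) = 59/90 (A(t) = 1 - ⅓*31/30 = 1 - 31/90 = 59/90)
G(55)/A(-83) = ((-337 + 4*55)/(-84 + 55))/(59/90) = ((-337 + 220)/(-29))*(90/59) = -1/29*(-117)*(90/59) = (117/29)*(90/59) = 10530/1711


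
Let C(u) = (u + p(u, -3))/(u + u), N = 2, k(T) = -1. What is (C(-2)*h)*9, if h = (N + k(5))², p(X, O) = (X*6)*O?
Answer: -153/2 ≈ -76.500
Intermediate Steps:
p(X, O) = 6*O*X (p(X, O) = (6*X)*O = 6*O*X)
h = 1 (h = (2 - 1)² = 1² = 1)
C(u) = -17/2 (C(u) = (u + 6*(-3)*u)/(u + u) = (u - 18*u)/((2*u)) = (-17*u)*(1/(2*u)) = -17/2)
(C(-2)*h)*9 = -17/2*1*9 = -17/2*9 = -153/2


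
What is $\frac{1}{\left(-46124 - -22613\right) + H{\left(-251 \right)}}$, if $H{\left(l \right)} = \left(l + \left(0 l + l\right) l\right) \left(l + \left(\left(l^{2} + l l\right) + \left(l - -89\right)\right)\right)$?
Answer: $\frac{1}{7880686239} \approx 1.2689 \cdot 10^{-10}$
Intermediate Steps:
$H{\left(l \right)} = \left(l + l^{2}\right) \left(89 + 2 l + 2 l^{2}\right)$ ($H{\left(l \right)} = \left(l + \left(0 + l\right) l\right) \left(l + \left(\left(l^{2} + l^{2}\right) + \left(l + 89\right)\right)\right) = \left(l + l l\right) \left(l + \left(2 l^{2} + \left(89 + l\right)\right)\right) = \left(l + l^{2}\right) \left(l + \left(89 + l + 2 l^{2}\right)\right) = \left(l + l^{2}\right) \left(89 + 2 l + 2 l^{2}\right)$)
$\frac{1}{\left(-46124 - -22613\right) + H{\left(-251 \right)}} = \frac{1}{\left(-46124 - -22613\right) - 251 \left(89 + 2 \left(-251\right)^{3} + 4 \left(-251\right)^{2} + 91 \left(-251\right)\right)} = \frac{1}{\left(-46124 + 22613\right) - 251 \left(89 + 2 \left(-15813251\right) + 4 \cdot 63001 - 22841\right)} = \frac{1}{-23511 - 251 \left(89 - 31626502 + 252004 - 22841\right)} = \frac{1}{-23511 - -7880709750} = \frac{1}{-23511 + 7880709750} = \frac{1}{7880686239}$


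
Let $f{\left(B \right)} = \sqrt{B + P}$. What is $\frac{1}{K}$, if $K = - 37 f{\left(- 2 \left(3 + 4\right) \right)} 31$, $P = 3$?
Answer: $\frac{i \sqrt{11}}{12617} \approx 0.00026287 i$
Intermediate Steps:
$f{\left(B \right)} = \sqrt{3 + B}$ ($f{\left(B \right)} = \sqrt{B + 3} = \sqrt{3 + B}$)
$K = - 1147 i \sqrt{11}$ ($K = - 37 \sqrt{3 - 2 \left(3 + 4\right)} 31 = - 37 \sqrt{3 - 14} \cdot 31 = - 37 \sqrt{-11} \cdot 31 = - 37 i \sqrt{11} \cdot 31 = - 1147 i \sqrt{11} \approx - 3804.2 i$)
$\frac{1}{K} = \frac{1}{\left(-1147\right) i \sqrt{11}} = \frac{i \sqrt{11}}{12617}$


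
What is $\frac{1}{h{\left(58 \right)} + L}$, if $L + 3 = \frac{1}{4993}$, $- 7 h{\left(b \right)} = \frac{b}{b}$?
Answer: $- \frac{34951}{109839} \approx -0.3182$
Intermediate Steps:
$h{\left(b \right)} = - \frac{1}{7}$ ($h{\left(b \right)} = - \frac{b \frac{1}{b}}{7} = \left(- \frac{1}{7}\right) 1 = - \frac{1}{7}$)
$L = - \frac{14978}{4993}$ ($L = -3 + \frac{1}{4993} = - \frac{14978}{4993} \approx -2.9998$)
$\frac{1}{h{\left(58 \right)} + L} = \frac{1}{- \frac{1}{7} - \frac{14978}{4993}} = \frac{1}{- \frac{109839}{34951}} = - \frac{34951}{109839}$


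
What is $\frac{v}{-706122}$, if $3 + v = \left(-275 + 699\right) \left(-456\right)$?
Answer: $\frac{21483}{78458} \approx 0.27382$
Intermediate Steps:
$v = -193347$ ($v = -3 + \left(-275 + 699\right) \left(-456\right) = -3 + 424 \left(-456\right) = -3 - 193344 = -193347$)
$\frac{v}{-706122} = - \frac{193347}{-706122} = \left(-193347\right) \left(- \frac{1}{706122}\right) = \frac{21483}{78458}$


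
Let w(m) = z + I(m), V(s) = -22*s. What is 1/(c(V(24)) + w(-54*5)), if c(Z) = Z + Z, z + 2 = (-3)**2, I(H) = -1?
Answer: -1/1050 ≈ -0.00095238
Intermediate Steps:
z = 7 (z = -2 + (-3)**2 = -2 + 9 = 7)
c(Z) = 2*Z
w(m) = 6 (w(m) = 7 - 1 = 6)
1/(c(V(24)) + w(-54*5)) = 1/(2*(-22*24) + 6) = 1/(2*(-528) + 6) = 1/(-1056 + 6) = 1/(-1050) = -1/1050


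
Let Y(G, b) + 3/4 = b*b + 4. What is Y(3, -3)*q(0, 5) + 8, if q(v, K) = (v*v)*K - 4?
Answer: -41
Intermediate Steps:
Y(G, b) = 13/4 + b**2 (Y(G, b) = -3/4 + (b*b + 4) = -3/4 + (b**2 + 4) = -3/4 + (4 + b**2) = 13/4 + b**2)
q(v, K) = -4 + K*v**2 (q(v, K) = v**2*K - 4 = K*v**2 - 4 = -4 + K*v**2)
Y(3, -3)*q(0, 5) + 8 = (13/4 + (-3)**2)*(-4 + 5*0**2) + 8 = (13/4 + 9)*(-4 + 5*0) + 8 = 49*(-4 + 0)/4 + 8 = (49/4)*(-4) + 8 = -49 + 8 = -41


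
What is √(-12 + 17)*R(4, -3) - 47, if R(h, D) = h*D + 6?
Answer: -47 - 6*√5 ≈ -60.416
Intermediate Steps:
R(h, D) = 6 + D*h (R(h, D) = D*h + 6 = 6 + D*h)
√(-12 + 17)*R(4, -3) - 47 = √(-12 + 17)*(6 - 3*4) - 47 = √5*(6 - 12) - 47 = √5*(-6) - 47 = -6*√5 - 47 = -47 - 6*√5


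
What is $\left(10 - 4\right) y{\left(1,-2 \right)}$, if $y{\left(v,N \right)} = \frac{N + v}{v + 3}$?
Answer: $- \frac{3}{2} \approx -1.5$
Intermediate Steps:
$y{\left(v,N \right)} = \frac{N + v}{3 + v}$
$\left(10 - 4\right) y{\left(1,-2 \right)} = \left(10 - 4\right) \frac{-2 + 1}{3 + 1} = \left(10 - 4\right) \frac{1}{4} \left(-1\right) = 6 \cdot \frac{1}{4} \left(-1\right) = 6 \left(- \frac{1}{4}\right) = - \frac{3}{2}$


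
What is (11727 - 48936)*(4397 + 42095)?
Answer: -1729920828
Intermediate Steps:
(11727 - 48936)*(4397 + 42095) = -37209*46492 = -1729920828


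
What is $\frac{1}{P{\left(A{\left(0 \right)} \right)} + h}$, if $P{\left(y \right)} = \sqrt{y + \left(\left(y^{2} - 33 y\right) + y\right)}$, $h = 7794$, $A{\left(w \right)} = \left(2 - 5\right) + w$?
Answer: $\frac{1299}{10124389} - \frac{\sqrt{102}}{60746334} \approx 0.00012814$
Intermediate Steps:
$A{\left(w \right)} = -3 + w$
$P{\left(y \right)} = \sqrt{y^{2} - 31 y}$ ($P{\left(y \right)} = \sqrt{y + \left(y^{2} - 32 y\right)} = \sqrt{y^{2} - 31 y}$)
$\frac{1}{P{\left(A{\left(0 \right)} \right)} + h} = \frac{1}{\sqrt{\left(-3 + 0\right) \left(-31 + \left(-3 + 0\right)\right)} + 7794} = \frac{1}{\sqrt{- 3 \left(-31 - 3\right)} + 7794} = \frac{1}{\sqrt{\left(-3\right) \left(-34\right)} + 7794} = \frac{1}{\sqrt{102} + 7794} = \frac{1}{7794 + \sqrt{102}}$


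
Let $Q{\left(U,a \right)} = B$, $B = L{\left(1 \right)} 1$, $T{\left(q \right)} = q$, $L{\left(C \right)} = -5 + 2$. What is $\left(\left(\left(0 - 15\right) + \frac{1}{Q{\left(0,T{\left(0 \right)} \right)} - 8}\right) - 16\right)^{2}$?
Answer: $\frac{116964}{121} \approx 966.64$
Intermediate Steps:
$L{\left(C \right)} = -3$
$B = -3$ ($B = \left(-3\right) 1 = -3$)
$Q{\left(U,a \right)} = -3$
$\left(\left(\left(0 - 15\right) + \frac{1}{Q{\left(0,T{\left(0 \right)} \right)} - 8}\right) - 16\right)^{2} = \left(\left(\left(0 - 15\right) + \frac{1}{-3 - 8}\right) - 16\right)^{2} = \left(\left(-15 + \frac{1}{-11}\right) - 16\right)^{2} = \left(\left(-15 - \frac{1}{11}\right) - 16\right)^{2} = \left(- \frac{166}{11} - 16\right)^{2} = \left(- \frac{342}{11}\right)^{2} = \frac{116964}{121}$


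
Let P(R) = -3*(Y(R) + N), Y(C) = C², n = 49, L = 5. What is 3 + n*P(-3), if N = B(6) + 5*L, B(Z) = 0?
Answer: -4995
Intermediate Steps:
N = 25 (N = 0 + 5*5 = 0 + 25 = 25)
P(R) = -75 - 3*R² (P(R) = -3*(R² + 25) = -3*(25 + R²) = -75 - 3*R²)
3 + n*P(-3) = 3 + 49*(-75 - 3*(-3)²) = 3 + 49*(-75 - 3*9) = 3 + 49*(-75 - 27) = 3 + 49*(-102) = 3 - 4998 = -4995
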